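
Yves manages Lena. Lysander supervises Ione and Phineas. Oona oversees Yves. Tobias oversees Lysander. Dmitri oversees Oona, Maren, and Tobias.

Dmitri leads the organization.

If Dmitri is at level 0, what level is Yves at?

Chain from Yves up to Dmitri: Yves → Oona → Dmitri. That is 2 steps up, so Yves is 2 levels below Dmitri.

2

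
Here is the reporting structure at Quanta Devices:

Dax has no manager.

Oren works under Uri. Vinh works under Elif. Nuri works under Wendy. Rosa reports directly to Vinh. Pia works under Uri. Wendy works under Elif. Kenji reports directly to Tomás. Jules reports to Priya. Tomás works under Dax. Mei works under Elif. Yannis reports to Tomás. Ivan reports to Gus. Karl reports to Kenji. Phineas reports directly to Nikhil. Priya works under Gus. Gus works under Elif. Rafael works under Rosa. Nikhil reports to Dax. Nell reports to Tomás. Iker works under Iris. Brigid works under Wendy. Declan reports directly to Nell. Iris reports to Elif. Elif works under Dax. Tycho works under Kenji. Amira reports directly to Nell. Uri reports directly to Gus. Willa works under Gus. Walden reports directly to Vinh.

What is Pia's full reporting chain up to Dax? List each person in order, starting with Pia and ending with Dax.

Pia reports to Uri. Uri reports to Gus. Gus reports to Elif. Elif reports to Dax. Dax is at the top.

Pia -> Uri -> Gus -> Elif -> Dax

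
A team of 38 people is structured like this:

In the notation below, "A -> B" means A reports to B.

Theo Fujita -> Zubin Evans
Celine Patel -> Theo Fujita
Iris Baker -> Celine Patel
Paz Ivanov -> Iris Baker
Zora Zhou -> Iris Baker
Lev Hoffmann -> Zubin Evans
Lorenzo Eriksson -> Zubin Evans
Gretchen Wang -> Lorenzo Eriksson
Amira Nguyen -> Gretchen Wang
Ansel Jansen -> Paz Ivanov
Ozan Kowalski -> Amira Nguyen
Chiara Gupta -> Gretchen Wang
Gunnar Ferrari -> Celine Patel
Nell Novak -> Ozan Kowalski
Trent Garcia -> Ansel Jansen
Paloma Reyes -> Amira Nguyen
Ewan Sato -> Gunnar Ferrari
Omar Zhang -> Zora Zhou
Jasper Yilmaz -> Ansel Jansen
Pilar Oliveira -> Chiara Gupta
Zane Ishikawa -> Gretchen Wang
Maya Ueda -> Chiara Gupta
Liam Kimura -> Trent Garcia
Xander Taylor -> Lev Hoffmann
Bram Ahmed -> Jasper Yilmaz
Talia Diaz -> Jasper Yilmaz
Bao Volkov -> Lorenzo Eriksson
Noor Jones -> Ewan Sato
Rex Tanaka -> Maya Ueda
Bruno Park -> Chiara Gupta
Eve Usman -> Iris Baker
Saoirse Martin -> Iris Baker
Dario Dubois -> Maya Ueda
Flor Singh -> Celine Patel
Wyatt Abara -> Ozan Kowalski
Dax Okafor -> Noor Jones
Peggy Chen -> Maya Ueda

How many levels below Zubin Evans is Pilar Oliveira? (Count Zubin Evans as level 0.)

Chain from Pilar Oliveira up to Zubin Evans: Pilar Oliveira → Chiara Gupta → Gretchen Wang → Lorenzo Eriksson → Zubin Evans. That is 4 steps up, so Pilar Oliveira is 4 levels below Zubin Evans.

4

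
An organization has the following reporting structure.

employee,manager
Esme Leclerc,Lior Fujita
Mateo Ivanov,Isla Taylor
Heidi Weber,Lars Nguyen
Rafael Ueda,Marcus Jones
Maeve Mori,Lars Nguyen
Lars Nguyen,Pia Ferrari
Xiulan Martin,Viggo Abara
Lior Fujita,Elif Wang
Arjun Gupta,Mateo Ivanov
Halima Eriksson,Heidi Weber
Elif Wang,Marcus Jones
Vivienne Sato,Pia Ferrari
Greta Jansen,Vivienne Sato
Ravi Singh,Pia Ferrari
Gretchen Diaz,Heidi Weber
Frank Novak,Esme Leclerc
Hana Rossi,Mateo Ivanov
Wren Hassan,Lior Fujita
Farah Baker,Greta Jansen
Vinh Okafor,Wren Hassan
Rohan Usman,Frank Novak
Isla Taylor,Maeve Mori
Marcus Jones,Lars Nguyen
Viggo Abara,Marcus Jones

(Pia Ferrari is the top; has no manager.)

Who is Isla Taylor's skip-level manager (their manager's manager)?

Isla Taylor reports to Maeve Mori, and Maeve Mori reports to Lars Nguyen. So Isla Taylor's skip-level manager is Lars Nguyen.

Lars Nguyen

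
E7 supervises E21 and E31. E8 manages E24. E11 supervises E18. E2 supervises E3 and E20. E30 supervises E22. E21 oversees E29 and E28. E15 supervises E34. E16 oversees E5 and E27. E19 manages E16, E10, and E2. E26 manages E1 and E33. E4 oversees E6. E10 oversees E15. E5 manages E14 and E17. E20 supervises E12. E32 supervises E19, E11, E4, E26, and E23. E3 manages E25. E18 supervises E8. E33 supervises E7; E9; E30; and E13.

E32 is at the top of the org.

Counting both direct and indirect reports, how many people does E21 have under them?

2

E21 directly manages E28, E29. E28 has no reports. E29 has no reports. So E21's organization is 2 direct reports plus everyone under them: 1 + 1 = 2.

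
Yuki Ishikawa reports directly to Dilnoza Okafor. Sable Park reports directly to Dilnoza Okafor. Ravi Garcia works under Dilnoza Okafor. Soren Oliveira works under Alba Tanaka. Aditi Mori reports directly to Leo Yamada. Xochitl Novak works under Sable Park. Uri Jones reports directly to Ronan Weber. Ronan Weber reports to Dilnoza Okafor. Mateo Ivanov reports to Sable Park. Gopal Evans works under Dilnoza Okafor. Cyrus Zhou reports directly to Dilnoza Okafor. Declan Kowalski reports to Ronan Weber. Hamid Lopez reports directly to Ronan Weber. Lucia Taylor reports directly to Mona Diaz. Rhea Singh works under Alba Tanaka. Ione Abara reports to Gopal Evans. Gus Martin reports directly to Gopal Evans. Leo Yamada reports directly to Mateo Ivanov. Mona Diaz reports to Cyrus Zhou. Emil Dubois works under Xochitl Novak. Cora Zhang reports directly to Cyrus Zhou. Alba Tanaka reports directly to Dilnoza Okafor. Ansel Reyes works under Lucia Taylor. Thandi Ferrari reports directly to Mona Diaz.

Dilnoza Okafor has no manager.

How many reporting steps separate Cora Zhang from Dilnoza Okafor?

Chain from Cora Zhang up to Dilnoza Okafor: Cora Zhang → Cyrus Zhou → Dilnoza Okafor. That is 2 steps up, so Cora Zhang is 2 levels below Dilnoza Okafor.

2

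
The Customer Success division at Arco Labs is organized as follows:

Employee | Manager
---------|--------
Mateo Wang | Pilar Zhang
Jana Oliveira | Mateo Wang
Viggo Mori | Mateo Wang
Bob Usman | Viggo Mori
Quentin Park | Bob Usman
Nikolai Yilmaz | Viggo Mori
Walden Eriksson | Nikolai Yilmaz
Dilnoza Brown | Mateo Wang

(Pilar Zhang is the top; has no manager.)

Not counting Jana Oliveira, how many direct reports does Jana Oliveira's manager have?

2

Jana Oliveira reports to Mateo Wang. Mateo Wang's other direct reports are Viggo Mori, Dilnoza Brown — 2 peers.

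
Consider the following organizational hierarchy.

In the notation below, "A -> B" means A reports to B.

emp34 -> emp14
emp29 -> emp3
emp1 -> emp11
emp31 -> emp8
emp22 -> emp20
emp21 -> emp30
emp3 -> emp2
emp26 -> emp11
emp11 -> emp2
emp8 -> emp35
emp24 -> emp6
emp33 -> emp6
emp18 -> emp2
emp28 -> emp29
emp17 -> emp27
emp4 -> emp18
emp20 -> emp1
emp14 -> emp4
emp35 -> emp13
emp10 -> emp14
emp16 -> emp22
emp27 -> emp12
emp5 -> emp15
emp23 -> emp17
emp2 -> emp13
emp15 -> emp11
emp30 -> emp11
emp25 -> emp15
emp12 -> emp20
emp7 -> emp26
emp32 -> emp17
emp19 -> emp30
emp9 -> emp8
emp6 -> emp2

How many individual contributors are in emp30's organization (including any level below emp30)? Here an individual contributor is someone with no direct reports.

The people in emp30's organization with no one reporting to them are emp21, emp19. That is 2.

2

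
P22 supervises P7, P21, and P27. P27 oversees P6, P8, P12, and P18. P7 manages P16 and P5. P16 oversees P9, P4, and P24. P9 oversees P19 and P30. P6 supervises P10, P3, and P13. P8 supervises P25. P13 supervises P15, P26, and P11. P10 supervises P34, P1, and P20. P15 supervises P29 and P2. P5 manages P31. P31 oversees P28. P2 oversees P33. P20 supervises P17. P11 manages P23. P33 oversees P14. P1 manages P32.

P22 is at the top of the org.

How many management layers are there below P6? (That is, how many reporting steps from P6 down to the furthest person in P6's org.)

5

The longest chain under P6 runs P6 → P13 → P15 → P2 → P33 → P14, which is 5 levels below P6.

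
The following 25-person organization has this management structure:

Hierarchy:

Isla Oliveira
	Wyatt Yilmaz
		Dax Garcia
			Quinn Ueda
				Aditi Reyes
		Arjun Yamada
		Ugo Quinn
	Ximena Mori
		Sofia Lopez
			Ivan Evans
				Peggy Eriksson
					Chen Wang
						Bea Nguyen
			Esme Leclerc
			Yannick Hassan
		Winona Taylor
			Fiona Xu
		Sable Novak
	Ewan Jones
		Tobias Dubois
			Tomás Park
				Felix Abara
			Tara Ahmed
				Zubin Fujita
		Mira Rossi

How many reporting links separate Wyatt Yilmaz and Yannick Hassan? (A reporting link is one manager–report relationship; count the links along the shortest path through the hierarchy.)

Wyatt Yilmaz is 1 level below Isla Oliveira, and Yannick Hassan is 3 levels below Isla Oliveira (their lowest common manager). The shortest path runs up from Wyatt Yilmaz to Isla Oliveira and back down to Yannick Hassan: 1 + 3 = 4 links.

4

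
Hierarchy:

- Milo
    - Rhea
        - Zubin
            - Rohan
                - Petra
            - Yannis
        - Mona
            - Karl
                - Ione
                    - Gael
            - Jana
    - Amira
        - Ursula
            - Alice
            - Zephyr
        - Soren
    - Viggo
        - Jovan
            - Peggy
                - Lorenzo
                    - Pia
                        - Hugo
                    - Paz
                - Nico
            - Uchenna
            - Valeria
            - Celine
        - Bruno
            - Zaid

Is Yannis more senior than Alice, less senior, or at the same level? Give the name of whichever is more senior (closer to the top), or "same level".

Both Yannis and Alice are 3 levels below Milo.

same level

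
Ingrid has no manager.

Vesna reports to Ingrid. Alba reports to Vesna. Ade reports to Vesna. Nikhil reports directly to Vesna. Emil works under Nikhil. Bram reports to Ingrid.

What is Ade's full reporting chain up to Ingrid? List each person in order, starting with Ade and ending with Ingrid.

Ade reports to Vesna. Vesna reports to Ingrid. Ingrid is at the top.

Ade -> Vesna -> Ingrid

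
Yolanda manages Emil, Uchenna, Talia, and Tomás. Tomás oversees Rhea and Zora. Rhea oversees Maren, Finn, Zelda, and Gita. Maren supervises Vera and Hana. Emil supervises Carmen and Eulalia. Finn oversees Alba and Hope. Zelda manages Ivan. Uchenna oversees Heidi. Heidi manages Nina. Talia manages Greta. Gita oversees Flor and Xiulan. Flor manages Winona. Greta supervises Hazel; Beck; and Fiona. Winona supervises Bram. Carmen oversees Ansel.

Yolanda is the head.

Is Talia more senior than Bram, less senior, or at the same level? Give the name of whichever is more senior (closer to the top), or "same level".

Talia

Talia is 1 level below Yolanda; Bram is 6. Talia is higher.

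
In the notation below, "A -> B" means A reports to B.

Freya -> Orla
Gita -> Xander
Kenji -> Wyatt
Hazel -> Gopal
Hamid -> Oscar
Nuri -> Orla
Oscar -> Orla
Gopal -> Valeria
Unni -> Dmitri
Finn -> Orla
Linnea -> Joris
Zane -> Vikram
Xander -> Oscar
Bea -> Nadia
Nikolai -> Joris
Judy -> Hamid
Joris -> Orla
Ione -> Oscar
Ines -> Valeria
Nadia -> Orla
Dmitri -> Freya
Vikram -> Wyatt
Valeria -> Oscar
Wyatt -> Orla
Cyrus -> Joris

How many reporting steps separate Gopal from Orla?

Chain from Gopal up to Orla: Gopal → Valeria → Oscar → Orla. That is 3 steps up, so Gopal is 3 levels below Orla.

3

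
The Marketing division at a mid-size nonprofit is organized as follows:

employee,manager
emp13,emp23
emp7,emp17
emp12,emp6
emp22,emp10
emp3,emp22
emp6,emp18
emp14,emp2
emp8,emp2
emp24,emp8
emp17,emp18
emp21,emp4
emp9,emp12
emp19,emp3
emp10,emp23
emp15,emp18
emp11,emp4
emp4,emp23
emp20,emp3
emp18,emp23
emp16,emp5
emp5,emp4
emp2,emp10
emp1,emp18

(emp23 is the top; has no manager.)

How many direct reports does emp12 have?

emp12 directly manages emp9. That is 1 direct report.

1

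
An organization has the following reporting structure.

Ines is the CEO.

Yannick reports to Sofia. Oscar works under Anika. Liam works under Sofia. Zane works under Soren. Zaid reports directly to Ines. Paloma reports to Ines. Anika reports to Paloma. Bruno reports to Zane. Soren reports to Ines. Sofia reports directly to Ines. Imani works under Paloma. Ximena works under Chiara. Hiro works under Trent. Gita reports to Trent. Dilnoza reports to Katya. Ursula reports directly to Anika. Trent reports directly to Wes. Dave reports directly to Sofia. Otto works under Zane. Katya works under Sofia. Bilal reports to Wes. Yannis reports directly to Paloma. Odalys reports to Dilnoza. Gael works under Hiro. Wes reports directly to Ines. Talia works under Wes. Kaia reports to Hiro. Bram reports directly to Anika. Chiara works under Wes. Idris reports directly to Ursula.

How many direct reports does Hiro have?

Hiro directly manages Gael, Kaia. That is 2 direct reports.

2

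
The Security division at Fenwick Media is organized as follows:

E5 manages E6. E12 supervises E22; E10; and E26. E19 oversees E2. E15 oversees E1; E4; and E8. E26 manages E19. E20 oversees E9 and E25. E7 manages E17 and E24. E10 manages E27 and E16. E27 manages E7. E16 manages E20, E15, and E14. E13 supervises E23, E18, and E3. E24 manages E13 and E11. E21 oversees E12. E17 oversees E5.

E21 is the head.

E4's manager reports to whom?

E16

E4 reports to E15, and E15 reports to E16. So E4's skip-level manager is E16.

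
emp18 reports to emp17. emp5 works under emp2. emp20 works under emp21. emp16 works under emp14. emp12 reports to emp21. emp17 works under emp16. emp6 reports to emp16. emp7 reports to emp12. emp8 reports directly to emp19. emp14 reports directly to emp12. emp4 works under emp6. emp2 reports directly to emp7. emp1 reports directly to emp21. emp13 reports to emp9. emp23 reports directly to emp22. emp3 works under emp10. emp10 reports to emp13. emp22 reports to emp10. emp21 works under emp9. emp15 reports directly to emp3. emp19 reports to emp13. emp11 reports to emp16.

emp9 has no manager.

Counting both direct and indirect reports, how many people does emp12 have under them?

emp12 directly manages emp14, emp7. Under emp14: emp16, emp17, emp18, emp11, emp6, emp4 (6). Under emp7: emp2, emp5 (2). So emp12's organization is 2 direct reports plus everyone under them: 7 + 3 = 10.

10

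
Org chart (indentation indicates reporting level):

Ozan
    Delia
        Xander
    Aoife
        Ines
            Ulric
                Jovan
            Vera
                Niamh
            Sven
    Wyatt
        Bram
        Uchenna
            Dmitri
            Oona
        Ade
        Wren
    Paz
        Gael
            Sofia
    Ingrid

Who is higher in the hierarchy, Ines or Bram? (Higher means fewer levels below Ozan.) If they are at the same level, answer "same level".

same level

Both Ines and Bram are 2 levels below Ozan.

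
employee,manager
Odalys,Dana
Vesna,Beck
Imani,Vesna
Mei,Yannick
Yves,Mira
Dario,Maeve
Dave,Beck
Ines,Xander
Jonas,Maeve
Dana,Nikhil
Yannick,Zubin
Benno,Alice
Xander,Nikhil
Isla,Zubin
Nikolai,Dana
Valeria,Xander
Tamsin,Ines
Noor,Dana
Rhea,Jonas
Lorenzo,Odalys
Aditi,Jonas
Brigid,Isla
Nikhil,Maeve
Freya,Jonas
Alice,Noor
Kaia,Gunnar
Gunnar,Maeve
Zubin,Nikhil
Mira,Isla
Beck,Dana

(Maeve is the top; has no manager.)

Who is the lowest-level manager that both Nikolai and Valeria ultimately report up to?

Nikolai's chain of managers is Dana, Nikhil, Maeve. Valeria's chain of managers is Xander, Nikhil, Maeve. The first manager that appears in both chains is Nikhil.

Nikhil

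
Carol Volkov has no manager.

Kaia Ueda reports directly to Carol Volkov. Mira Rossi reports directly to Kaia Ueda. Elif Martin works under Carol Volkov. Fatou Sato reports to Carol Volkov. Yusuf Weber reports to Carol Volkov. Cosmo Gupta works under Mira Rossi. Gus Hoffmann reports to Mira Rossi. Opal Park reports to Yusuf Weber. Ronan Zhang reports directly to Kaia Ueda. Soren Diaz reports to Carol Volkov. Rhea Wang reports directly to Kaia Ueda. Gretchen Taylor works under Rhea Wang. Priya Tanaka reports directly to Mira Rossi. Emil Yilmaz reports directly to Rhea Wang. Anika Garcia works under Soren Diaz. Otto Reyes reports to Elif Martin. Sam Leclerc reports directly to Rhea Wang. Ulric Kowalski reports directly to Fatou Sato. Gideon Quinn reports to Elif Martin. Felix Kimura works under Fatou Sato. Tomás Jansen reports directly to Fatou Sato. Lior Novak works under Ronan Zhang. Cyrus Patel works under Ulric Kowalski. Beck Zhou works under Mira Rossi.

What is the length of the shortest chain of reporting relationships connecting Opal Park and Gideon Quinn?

Opal Park is 2 levels below Carol Volkov, and Gideon Quinn is 2 levels below Carol Volkov (their lowest common manager). The shortest path runs up from Opal Park to Carol Volkov and back down to Gideon Quinn: 2 + 2 = 4 links.

4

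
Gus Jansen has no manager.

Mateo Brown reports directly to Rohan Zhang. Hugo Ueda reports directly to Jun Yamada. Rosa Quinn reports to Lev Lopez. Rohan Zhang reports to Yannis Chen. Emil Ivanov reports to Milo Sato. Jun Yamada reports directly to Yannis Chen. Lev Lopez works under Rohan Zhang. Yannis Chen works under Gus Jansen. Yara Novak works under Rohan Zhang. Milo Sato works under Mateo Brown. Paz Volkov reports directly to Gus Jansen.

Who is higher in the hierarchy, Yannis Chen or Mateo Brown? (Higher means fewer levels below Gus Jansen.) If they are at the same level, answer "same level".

Yannis Chen is 1 level below Gus Jansen; Mateo Brown is 3. Yannis Chen is higher.

Yannis Chen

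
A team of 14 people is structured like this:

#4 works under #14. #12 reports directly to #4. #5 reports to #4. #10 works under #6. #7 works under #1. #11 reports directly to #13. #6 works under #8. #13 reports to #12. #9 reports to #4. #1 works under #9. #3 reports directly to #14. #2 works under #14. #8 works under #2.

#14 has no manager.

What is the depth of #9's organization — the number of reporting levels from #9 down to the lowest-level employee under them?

The longest chain under #9 runs #9 → #1 → #7, which is 2 levels below #9.

2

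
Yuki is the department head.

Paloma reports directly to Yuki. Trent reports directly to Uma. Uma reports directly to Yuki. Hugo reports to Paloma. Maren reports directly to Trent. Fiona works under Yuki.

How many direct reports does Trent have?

Trent directly manages Maren. That is 1 direct report.

1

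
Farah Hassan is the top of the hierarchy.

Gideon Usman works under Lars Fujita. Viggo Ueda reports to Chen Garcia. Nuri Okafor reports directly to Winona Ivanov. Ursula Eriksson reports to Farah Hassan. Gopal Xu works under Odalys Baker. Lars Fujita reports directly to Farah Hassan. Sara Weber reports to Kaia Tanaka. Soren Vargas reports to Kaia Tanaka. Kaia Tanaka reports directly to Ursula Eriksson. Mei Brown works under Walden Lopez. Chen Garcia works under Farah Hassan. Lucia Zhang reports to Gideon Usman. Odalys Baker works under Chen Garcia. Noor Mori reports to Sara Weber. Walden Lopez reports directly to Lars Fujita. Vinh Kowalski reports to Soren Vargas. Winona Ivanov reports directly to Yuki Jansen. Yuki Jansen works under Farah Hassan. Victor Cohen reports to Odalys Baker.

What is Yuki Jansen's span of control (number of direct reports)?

Yuki Jansen directly manages Winona Ivanov. That is 1 direct report.

1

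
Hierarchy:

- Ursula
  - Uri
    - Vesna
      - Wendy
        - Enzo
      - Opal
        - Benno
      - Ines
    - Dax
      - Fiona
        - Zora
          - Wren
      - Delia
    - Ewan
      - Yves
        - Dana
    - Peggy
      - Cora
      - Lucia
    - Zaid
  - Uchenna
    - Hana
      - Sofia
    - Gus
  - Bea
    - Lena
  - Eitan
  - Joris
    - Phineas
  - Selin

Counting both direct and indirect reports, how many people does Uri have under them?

Uri directly manages Vesna, Dax, Ewan, Peggy, Zaid. Under Vesna: Ines, Opal, Benno, Wendy, Enzo (5). Under Dax: Delia, Fiona, Zora, Wren (4). Under Ewan: Yves, Dana (2). Under Peggy: Lucia, Cora (2). Zaid has no reports. So Uri's organization is 5 direct reports plus everyone under them: 6 + 5 + 3 + 3 + 1 = 18.

18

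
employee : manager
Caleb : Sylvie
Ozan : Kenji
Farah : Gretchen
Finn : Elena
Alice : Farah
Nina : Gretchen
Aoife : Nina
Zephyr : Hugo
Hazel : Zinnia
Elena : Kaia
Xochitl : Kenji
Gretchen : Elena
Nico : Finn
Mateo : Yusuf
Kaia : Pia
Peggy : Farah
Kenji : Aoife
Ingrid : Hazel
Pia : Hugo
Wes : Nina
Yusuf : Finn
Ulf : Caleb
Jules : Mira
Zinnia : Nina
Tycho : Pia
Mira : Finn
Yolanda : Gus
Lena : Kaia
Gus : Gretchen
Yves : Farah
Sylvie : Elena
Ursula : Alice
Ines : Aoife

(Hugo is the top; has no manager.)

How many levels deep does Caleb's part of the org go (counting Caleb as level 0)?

The longest chain under Caleb runs Caleb → Ulf, which is 1 level below Caleb.

1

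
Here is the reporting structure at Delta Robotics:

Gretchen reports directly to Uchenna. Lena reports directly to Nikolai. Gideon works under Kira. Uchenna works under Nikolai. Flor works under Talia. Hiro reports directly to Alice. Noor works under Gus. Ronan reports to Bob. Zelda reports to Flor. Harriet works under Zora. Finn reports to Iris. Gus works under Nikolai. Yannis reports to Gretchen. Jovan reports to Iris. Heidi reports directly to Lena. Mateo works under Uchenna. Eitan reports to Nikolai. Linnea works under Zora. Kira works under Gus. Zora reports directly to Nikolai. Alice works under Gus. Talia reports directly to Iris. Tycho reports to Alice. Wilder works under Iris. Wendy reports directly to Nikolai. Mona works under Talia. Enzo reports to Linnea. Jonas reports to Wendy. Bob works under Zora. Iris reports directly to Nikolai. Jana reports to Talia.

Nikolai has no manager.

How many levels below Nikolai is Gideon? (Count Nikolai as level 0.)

3

Chain from Gideon up to Nikolai: Gideon → Kira → Gus → Nikolai. That is 3 steps up, so Gideon is 3 levels below Nikolai.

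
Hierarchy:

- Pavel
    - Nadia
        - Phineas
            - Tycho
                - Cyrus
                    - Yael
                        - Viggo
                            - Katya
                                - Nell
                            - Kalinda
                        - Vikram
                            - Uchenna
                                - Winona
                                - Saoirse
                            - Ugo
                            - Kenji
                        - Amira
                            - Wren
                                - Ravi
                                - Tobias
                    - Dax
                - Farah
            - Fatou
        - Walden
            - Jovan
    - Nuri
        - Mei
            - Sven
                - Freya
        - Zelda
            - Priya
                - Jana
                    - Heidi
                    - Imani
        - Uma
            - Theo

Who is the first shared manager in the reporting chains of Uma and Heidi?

Nuri

Uma's chain of managers is Nuri, Pavel. Heidi's chain of managers is Jana, Priya, Zelda, Nuri, Pavel. The first manager that appears in both chains is Nuri.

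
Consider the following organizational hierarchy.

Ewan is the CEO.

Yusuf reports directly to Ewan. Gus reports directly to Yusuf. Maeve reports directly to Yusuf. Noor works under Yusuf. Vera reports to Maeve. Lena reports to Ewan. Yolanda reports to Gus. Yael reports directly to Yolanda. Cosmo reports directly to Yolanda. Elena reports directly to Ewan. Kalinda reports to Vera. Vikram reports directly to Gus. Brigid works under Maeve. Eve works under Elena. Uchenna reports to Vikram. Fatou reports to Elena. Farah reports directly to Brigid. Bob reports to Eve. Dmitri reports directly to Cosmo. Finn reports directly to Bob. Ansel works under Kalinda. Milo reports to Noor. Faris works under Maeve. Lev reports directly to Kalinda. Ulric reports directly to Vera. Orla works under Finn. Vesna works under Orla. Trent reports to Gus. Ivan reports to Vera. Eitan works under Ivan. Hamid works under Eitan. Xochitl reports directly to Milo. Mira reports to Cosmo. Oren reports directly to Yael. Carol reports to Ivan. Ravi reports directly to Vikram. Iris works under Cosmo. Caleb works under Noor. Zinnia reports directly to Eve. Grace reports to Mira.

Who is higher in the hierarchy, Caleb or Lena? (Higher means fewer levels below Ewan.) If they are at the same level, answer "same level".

Lena

Caleb is 3 levels below Ewan; Lena is 1. Lena is higher.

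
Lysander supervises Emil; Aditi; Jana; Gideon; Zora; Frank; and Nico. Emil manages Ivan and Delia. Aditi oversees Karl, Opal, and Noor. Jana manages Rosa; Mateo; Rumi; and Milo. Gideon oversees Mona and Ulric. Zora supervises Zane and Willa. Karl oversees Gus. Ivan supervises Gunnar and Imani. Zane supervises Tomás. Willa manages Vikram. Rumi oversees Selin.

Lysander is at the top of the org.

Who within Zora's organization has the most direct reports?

Direct-report counts within Zora's organization: Zora has 2; Willa has 1; Zane has 1. The largest is 2, held by Zora.

Zora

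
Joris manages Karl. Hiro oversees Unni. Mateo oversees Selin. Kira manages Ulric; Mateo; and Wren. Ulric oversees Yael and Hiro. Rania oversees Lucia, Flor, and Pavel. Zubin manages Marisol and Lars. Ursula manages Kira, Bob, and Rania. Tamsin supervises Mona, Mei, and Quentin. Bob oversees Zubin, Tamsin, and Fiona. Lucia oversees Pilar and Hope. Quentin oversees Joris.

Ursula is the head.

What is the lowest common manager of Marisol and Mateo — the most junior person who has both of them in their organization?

Ursula

Marisol's chain of managers is Zubin, Bob, Ursula. Mateo's chain of managers is Kira, Ursula. The first manager that appears in both chains is Ursula.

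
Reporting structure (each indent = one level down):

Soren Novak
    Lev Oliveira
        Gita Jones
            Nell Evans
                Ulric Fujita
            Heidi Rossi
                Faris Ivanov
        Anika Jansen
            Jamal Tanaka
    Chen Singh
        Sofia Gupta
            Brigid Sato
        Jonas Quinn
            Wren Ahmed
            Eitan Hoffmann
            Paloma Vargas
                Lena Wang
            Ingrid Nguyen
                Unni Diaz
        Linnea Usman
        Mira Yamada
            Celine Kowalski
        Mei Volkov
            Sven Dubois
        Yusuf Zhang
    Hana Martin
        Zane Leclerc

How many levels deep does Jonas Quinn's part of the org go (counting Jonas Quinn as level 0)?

The longest chain under Jonas Quinn runs Jonas Quinn → Ingrid Nguyen → Unni Diaz, which is 2 levels below Jonas Quinn.

2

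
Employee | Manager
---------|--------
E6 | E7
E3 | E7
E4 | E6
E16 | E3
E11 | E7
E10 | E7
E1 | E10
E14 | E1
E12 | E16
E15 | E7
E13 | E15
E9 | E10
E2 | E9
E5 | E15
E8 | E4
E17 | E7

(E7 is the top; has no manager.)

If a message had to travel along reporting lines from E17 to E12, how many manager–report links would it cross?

4

E17 is 1 level below E7, and E12 is 3 levels below E7 (their lowest common manager). The shortest path runs up from E17 to E7 and back down to E12: 1 + 3 = 4 links.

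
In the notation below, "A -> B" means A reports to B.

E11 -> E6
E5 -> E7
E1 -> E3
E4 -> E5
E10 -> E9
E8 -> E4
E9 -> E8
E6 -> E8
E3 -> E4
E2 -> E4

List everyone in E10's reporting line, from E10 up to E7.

E10 -> E9 -> E8 -> E4 -> E5 -> E7

E10 reports to E9. E9 reports to E8. E8 reports to E4. E4 reports to E5. E5 reports to E7. E7 is at the top.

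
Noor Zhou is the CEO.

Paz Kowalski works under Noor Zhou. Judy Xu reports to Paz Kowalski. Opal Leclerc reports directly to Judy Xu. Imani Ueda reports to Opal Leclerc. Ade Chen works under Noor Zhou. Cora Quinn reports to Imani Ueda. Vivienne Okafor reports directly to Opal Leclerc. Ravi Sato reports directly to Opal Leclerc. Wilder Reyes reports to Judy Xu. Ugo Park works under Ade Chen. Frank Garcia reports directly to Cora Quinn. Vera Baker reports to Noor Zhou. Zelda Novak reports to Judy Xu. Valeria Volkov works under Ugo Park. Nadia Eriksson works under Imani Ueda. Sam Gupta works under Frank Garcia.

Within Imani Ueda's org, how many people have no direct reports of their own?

The people in Imani Ueda's organization with no one reporting to them are Nadia Eriksson, Sam Gupta. That is 2.

2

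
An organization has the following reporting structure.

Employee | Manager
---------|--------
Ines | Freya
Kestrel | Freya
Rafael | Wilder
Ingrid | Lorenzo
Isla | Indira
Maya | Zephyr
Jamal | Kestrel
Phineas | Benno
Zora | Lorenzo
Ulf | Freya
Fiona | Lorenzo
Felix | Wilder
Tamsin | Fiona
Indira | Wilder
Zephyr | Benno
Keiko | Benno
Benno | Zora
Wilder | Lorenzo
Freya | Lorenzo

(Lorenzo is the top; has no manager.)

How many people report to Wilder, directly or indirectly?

4

Wilder directly manages Rafael, Felix, Indira. Rafael has no reports. Felix has no reports. Under Indira: Isla (1). So Wilder's organization is 3 direct reports plus everyone under them: 1 + 1 + 2 = 4.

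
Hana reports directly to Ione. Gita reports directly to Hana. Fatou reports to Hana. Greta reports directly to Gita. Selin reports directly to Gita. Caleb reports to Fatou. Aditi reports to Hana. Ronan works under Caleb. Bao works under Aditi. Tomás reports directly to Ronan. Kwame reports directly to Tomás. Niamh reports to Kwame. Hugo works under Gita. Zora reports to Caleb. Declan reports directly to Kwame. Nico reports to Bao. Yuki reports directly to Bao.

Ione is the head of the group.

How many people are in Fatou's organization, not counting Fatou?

7

Fatou directly manages Caleb. Under Caleb: Zora, Ronan, Tomás, Kwame, Declan, Niamh (6). That's 7 in total.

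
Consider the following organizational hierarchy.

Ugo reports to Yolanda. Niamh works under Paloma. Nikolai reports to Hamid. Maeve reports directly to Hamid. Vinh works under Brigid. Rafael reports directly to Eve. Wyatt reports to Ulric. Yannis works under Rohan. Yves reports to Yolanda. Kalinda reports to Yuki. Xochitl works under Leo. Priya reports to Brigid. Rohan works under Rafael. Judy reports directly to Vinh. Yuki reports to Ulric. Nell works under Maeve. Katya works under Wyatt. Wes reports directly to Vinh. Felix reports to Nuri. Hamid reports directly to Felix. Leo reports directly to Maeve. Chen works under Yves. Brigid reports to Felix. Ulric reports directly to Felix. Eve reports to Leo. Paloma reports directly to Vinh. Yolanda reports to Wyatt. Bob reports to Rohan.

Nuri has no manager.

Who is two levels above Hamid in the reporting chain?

Hamid reports to Felix, and Felix reports to Nuri. So Hamid's skip-level manager is Nuri.

Nuri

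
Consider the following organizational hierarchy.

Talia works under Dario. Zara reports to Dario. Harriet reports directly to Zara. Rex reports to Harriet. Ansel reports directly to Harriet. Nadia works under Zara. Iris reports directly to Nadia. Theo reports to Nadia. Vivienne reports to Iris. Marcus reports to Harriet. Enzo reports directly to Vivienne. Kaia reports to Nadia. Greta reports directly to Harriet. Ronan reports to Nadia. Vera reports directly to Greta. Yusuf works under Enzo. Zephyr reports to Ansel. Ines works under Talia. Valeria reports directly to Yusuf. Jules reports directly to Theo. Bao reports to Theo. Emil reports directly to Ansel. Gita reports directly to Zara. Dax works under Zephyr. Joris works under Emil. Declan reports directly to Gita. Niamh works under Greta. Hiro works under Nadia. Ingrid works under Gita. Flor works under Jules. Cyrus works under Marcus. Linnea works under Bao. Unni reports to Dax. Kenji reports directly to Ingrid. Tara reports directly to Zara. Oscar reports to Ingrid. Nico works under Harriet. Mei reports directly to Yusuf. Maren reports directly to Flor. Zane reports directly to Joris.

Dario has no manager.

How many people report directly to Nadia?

5

Nadia directly manages Iris, Theo, Kaia, Ronan, Hiro. That is 5 direct reports.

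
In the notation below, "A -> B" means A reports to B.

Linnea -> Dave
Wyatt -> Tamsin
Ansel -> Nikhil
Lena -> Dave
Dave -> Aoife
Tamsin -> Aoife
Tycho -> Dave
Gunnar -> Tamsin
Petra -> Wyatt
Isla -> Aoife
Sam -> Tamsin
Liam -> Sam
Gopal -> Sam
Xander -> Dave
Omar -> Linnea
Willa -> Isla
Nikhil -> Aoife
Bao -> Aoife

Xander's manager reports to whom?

Xander reports to Dave, and Dave reports to Aoife. So Xander's skip-level manager is Aoife.

Aoife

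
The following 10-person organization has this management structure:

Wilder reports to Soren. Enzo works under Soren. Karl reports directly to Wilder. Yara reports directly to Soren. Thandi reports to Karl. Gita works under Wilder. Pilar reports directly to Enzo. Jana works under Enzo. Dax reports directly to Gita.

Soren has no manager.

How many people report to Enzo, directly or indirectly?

2

Enzo directly manages Pilar, Jana. Pilar has no reports. Jana has no reports. So Enzo's organization is 2 direct reports plus everyone under them: 1 + 1 = 2.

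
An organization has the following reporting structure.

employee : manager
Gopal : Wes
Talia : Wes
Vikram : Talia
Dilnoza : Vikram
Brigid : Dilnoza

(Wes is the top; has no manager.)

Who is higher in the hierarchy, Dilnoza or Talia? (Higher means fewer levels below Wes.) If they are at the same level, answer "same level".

Talia

Dilnoza is 3 levels below Wes; Talia is 1. Talia is higher.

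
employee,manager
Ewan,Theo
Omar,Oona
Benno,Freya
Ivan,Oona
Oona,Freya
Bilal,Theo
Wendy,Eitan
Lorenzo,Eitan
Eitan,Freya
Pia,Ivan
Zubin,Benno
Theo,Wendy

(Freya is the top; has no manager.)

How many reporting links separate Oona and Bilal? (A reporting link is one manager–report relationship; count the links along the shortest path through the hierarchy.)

Oona is 1 level below Freya, and Bilal is 4 levels below Freya (their lowest common manager). The shortest path runs up from Oona to Freya and back down to Bilal: 1 + 4 = 5 links.

5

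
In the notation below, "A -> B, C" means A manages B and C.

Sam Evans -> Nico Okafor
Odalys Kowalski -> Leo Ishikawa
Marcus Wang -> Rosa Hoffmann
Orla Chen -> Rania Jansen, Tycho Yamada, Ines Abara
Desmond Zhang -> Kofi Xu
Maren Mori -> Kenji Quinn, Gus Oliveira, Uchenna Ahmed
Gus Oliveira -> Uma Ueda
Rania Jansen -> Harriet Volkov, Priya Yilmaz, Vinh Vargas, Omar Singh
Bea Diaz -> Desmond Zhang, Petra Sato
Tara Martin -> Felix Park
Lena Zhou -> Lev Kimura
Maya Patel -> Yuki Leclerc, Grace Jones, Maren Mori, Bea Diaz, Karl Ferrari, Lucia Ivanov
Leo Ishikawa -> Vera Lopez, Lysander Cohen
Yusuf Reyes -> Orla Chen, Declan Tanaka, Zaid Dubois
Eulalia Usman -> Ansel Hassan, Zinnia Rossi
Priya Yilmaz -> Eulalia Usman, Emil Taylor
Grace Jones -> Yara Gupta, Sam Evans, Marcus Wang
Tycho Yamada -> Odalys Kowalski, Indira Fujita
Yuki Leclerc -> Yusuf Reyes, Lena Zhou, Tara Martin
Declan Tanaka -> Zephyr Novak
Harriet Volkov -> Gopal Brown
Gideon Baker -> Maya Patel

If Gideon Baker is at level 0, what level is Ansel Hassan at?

8

Chain from Ansel Hassan up to Gideon Baker: Ansel Hassan → Eulalia Usman → Priya Yilmaz → Rania Jansen → Orla Chen → Yusuf Reyes → Yuki Leclerc → Maya Patel → Gideon Baker. That is 8 steps up, so Ansel Hassan is 8 levels below Gideon Baker.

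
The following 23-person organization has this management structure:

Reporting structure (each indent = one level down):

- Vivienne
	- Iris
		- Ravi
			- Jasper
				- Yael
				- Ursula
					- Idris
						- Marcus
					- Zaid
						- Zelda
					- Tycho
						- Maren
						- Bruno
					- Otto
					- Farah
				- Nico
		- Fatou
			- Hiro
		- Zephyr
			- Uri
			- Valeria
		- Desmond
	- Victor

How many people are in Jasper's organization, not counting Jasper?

Jasper directly manages Yael, Ursula, Nico. Yael has no reports. Under Ursula: Farah, Otto, Tycho, Bruno, Maren, Zaid, Zelda, Idris, Marcus (9). Nico has no reports. So Jasper's organization is 3 direct reports plus everyone under them: 1 + 10 + 1 = 12.

12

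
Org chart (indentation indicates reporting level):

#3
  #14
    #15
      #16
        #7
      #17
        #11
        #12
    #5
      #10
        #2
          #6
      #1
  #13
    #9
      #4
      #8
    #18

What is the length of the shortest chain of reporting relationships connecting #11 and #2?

6

#11 is 3 levels below #14, and #2 is 3 levels below #14 (their lowest common manager). The shortest path runs up from #11 to #14 and back down to #2: 3 + 3 = 6 links.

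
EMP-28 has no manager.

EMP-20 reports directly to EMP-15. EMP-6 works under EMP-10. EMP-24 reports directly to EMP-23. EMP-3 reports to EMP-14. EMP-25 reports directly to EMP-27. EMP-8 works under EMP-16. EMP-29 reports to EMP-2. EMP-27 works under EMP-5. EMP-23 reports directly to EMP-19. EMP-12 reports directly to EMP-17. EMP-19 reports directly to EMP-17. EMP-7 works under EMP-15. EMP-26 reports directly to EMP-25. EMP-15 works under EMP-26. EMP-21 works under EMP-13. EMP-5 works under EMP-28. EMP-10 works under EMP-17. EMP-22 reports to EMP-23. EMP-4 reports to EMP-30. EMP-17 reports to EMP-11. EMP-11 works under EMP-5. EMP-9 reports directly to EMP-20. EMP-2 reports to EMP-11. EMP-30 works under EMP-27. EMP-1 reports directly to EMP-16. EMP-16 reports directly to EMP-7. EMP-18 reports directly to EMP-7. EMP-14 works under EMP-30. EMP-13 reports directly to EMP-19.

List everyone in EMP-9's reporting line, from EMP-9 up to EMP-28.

EMP-9 -> EMP-20 -> EMP-15 -> EMP-26 -> EMP-25 -> EMP-27 -> EMP-5 -> EMP-28

EMP-9 reports to EMP-20. EMP-20 reports to EMP-15. EMP-15 reports to EMP-26. EMP-26 reports to EMP-25. EMP-25 reports to EMP-27. EMP-27 reports to EMP-5. EMP-5 reports to EMP-28. EMP-28 is at the top.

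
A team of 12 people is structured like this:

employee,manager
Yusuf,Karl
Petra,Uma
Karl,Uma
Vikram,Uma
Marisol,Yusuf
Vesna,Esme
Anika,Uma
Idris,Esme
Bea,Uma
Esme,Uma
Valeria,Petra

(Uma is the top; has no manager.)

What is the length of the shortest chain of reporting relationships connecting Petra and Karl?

2

Petra is 1 level below Uma, and Karl is 1 level below Uma (their lowest common manager). The shortest path runs up from Petra to Uma and back down to Karl: 1 + 1 = 2 links.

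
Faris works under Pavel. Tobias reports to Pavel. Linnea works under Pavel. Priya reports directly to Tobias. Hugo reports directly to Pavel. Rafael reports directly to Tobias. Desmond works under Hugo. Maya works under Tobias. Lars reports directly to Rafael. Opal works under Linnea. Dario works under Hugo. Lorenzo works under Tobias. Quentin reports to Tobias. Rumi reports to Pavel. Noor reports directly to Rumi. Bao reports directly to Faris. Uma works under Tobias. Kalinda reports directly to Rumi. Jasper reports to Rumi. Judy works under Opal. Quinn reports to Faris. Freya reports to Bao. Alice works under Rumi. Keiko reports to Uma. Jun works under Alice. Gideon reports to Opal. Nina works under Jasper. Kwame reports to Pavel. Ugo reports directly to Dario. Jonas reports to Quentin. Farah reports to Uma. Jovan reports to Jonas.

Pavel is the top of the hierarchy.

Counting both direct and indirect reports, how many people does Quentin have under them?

Quentin directly manages Jonas. Under Jonas: Jovan (1). That's 2 in total.

2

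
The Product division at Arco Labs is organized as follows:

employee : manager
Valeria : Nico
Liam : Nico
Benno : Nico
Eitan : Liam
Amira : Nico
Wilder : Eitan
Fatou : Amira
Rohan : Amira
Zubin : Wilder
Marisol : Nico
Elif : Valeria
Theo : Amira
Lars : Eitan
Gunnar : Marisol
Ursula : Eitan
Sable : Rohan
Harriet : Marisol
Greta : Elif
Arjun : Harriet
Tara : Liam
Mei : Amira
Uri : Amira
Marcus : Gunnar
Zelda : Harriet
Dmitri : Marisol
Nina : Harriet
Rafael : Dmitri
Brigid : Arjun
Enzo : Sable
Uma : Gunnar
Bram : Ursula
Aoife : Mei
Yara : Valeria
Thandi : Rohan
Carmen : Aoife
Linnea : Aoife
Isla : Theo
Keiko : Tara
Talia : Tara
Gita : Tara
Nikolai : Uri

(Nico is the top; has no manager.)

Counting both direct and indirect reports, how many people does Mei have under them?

3

Mei directly manages Aoife. Under Aoife: Linnea, Carmen (2). That's 3 in total.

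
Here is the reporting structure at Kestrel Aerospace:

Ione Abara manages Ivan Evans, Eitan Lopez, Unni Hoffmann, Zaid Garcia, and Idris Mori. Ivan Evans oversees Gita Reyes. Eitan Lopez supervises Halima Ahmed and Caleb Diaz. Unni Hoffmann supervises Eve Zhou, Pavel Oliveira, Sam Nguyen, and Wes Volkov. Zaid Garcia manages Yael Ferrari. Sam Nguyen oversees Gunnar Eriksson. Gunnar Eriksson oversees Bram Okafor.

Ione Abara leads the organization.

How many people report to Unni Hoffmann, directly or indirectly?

Unni Hoffmann directly manages Wes Volkov, Sam Nguyen, Eve Zhou, Pavel Oliveira. Wes Volkov has no reports. Under Sam Nguyen: Gunnar Eriksson, Bram Okafor (2). Eve Zhou has no reports. Pavel Oliveira has no reports. So Unni Hoffmann's organization is 4 direct reports plus everyone under them: 1 + 3 + 1 + 1 = 6.

6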